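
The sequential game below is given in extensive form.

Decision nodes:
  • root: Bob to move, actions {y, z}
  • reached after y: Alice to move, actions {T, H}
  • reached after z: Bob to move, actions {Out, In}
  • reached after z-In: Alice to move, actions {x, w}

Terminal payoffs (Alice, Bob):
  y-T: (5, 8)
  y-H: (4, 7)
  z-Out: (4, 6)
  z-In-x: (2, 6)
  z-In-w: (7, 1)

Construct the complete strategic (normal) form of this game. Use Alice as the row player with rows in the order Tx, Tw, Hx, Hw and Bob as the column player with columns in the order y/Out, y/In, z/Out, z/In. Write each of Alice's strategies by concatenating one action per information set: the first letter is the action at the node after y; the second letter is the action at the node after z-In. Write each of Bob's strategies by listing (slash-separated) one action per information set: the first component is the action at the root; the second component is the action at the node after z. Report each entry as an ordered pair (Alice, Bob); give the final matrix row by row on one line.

        y/Out     y/In    z/Out     z/In
  Tx    (5,8)    (5,8)    (4,6)    (2,6)
  Tw    (5,8)    (5,8)    (4,6)    (7,1)
  Hx    (4,7)    (4,7)    (4,6)    (2,6)
  Hw    (4,7)    (4,7)    (4,6)    (7,1)

Tx: (5,8) (5,8) (4,6) (2,6) | Tw: (5,8) (5,8) (4,6) (7,1) | Hx: (4,7) (4,7) (4,6) (2,6) | Hw: (4,7) (4,7) (4,6) (7,1)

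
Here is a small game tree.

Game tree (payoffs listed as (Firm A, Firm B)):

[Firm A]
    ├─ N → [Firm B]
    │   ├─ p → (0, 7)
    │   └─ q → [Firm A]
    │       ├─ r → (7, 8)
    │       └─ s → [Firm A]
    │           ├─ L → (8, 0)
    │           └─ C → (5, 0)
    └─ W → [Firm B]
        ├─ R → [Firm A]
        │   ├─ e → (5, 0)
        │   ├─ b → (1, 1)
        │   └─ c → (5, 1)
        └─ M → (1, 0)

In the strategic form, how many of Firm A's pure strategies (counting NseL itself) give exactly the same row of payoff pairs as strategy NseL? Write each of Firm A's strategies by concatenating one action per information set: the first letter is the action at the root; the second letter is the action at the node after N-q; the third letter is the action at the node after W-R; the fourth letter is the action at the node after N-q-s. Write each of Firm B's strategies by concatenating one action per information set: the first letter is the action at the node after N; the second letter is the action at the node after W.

Row for NseL (columns pR, pM, qR, qM): (0,7) (0,7) (8,0) (8,0).
Under NseL, Firm A's choice at the node after W-R can never be reached regardless of what Firm B does, so varying those choices leaves every outcome unchanged.
Holding the reachable choices fixed and varying the unreachable one freely already gives 3 equivalent strategies.
No other strategy reproduces this row, so those 3 are the full class: NseL, NsbL, NscL.

3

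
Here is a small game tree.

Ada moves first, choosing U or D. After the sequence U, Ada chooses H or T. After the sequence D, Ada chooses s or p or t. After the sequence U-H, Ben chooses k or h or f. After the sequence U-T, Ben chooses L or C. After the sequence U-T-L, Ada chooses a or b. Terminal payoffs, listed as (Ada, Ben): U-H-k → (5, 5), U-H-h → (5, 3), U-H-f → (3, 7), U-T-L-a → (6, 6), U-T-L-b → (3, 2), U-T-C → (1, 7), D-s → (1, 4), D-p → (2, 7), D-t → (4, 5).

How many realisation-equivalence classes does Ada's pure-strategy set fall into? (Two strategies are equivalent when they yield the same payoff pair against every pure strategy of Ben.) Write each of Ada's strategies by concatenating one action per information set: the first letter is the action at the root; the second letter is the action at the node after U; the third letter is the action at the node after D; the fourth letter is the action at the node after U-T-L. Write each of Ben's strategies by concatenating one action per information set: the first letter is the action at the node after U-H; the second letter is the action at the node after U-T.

6

Ada has 24 pure strategies: UHsa, UHsb, UHpa, UHpb, UHta, UHtb, UTsa, UTsb, UTpa, UTpb, UTta, UTtb, DHsa, DHsb, DHpa, DHpb, DHta, DHtb, DTsa, DTsb, DTpa, DTpb, DTta, DTtb. Columns: kL, kC, hL, hC, fL, fC.
{UHsa, UHsb, UHpa, UHpb, UHta, UHtb} → row (5,5) (5,5) (5,3) (5,3) (3,7) (3,7)
{UTsa, UTpa, UTta} → row (6,6) (1,7) (6,6) (1,7) (6,6) (1,7)
{UTsb, UTpb, UTtb} → row (3,2) (1,7) (3,2) (1,7) (3,2) (1,7)
{DHsa, DHsb, DTsa, DTsb} → row (1,4) (1,4) (1,4) (1,4) (1,4) (1,4)
{DHpa, DHpb, DTpa, DTpb} → row (2,7) (2,7) (2,7) (2,7) (2,7) (2,7)
{DHta, DHtb, DTta, DTtb} → row (4,5) (4,5) (4,5) (4,5) (4,5) (4,5)
That's 6 distinct rows out of 24 strategies.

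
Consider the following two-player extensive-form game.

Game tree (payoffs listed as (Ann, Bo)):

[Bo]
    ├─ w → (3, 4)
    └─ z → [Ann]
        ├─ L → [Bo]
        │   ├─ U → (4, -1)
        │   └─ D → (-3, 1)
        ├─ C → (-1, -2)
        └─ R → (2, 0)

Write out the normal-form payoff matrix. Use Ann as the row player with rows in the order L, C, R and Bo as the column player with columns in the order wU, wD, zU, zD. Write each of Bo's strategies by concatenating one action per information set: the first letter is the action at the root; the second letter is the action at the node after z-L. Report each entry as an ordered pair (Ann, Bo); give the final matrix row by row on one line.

L: (3,4) (3,4) (4,-1) (-3,1) | C: (3,4) (3,4) (-1,-2) (-1,-2) | R: (3,4) (3,4) (2,0) (2,0)

           wU       wD       zU       zD
   L    (3,4)    (3,4)   (4,-1)   (-3,1)
   C    (3,4)    (3,4)  (-1,-2)  (-1,-2)
   R    (3,4)    (3,4)    (2,0)    (2,0)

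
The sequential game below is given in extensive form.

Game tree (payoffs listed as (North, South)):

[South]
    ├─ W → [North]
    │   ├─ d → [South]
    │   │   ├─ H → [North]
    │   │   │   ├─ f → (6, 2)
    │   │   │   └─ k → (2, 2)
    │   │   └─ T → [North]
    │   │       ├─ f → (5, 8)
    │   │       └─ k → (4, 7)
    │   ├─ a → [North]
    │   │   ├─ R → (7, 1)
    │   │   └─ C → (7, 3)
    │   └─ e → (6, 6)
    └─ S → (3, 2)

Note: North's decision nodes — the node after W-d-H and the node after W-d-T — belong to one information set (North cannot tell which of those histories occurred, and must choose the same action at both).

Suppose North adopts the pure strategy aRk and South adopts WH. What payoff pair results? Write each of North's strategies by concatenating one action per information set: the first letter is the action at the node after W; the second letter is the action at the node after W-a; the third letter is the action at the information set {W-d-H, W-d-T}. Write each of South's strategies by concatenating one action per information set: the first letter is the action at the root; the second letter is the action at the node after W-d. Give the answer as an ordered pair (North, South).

Trace the play path from the root:
  South plays W
  North plays a at [W]
  North plays R at [W-a]
→ terminal payoff (7, 1).
(North's choice at the information set {W-d-H, W-d-T} is never reached on this path, so it doesn't affect the outcome.)

(7, 1)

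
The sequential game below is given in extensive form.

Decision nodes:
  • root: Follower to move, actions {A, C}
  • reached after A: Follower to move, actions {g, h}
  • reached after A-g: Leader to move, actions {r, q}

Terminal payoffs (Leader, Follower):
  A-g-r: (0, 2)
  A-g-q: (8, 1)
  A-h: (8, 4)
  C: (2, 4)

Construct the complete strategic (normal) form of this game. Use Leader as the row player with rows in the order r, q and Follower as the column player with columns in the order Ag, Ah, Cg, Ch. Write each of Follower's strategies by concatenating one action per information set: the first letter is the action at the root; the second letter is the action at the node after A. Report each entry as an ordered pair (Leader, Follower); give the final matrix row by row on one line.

Row r: Ag→(0,2), Ah→(8,4), Cg→(2,4), Ch→(2,4)
Row q: Ag→(8,1), Ah→(8,4), Cg→(2,4), Ch→(2,4)

r: (0,2) (8,4) (2,4) (2,4) | q: (8,1) (8,4) (2,4) (2,4)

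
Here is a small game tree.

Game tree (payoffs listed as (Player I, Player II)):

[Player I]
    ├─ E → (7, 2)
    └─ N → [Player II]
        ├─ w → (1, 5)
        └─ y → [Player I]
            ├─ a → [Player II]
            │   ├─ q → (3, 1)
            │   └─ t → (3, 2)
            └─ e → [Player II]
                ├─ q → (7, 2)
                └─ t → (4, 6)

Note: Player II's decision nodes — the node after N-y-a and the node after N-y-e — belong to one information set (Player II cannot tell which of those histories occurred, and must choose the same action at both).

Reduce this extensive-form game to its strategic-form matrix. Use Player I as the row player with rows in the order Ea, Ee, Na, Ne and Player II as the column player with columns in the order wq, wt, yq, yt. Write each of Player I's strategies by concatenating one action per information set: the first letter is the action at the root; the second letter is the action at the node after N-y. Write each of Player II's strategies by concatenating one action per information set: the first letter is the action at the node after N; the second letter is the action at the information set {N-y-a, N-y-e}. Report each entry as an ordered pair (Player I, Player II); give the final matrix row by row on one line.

Ea: (7,2) (7,2) (7,2) (7,2) | Ee: (7,2) (7,2) (7,2) (7,2) | Na: (1,5) (1,5) (3,1) (3,2) | Ne: (1,5) (1,5) (7,2) (4,6)

Row Ea: wq→(7,2), wt→(7,2), yq→(7,2), yt→(7,2)
Row Ee: wq→(7,2), wt→(7,2), yq→(7,2), yt→(7,2)
Row Na: wq→(1,5), wt→(1,5), yq→(3,1), yt→(3,2)
Row Ne: wq→(1,5), wt→(1,5), yq→(7,2), yt→(4,6)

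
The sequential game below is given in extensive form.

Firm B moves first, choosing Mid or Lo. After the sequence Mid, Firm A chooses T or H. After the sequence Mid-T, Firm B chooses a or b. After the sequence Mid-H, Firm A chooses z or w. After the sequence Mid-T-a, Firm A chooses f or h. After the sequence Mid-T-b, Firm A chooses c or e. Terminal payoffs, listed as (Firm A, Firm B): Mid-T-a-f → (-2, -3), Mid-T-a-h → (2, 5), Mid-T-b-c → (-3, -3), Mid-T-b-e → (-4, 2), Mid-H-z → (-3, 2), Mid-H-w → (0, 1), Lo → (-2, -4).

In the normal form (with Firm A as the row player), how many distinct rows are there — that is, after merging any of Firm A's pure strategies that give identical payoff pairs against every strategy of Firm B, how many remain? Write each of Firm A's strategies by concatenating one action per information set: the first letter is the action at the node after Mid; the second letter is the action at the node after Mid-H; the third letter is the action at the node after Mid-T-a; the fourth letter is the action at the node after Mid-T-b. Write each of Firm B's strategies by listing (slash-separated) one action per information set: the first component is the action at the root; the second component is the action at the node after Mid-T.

Firm A has 16 pure strategies: Tzfc, Tzfe, Tzhc, Tzhe, Twfc, Twfe, Twhc, Twhe, Hzfc, Hzfe, Hzhc, Hzhe, Hwfc, Hwfe, Hwhc, Hwhe. Columns: Mid/a, Mid/b, Lo/a, Lo/b.
{Tzfc, Twfc} → row (-2,-3) (-3,-3) (-2,-4) (-2,-4)
{Tzfe, Twfe} → row (-2,-3) (-4,2) (-2,-4) (-2,-4)
{Tzhc, Twhc} → row (2,5) (-3,-3) (-2,-4) (-2,-4)
{Tzhe, Twhe} → row (2,5) (-4,2) (-2,-4) (-2,-4)
{Hzfc, Hzfe, Hzhc, Hzhe} → row (-3,2) (-3,2) (-2,-4) (-2,-4)
{Hwfc, Hwfe, Hwhc, Hwhe} → row (0,1) (0,1) (-2,-4) (-2,-4)
That's 6 distinct rows out of 16 strategies.

6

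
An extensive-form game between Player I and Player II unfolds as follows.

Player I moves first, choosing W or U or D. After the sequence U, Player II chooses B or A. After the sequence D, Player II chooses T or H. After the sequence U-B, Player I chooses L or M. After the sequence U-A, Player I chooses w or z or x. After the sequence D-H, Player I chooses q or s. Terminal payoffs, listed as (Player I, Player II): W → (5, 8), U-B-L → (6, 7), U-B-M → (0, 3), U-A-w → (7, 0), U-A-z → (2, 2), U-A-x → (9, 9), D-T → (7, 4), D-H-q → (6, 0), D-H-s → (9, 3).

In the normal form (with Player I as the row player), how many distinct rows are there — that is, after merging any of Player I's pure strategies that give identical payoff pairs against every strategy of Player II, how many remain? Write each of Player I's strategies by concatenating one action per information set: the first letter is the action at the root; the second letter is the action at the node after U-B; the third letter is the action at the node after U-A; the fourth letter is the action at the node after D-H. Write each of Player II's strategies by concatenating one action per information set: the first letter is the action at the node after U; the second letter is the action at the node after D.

Player I has 36 pure strategies: WLwq, WLws, WLzq, WLzs, WLxq, WLxs, WMwq, WMws, WMzq, WMzs, WMxq, WMxs, ULwq, ULws, ULzq, ULzs, ULxq, ULxs, UMwq, UMws, UMzq, UMzs, UMxq, UMxs, DLwq, DLws, DLzq, DLzs, DLxq, DLxs, DMwq, DMws, DMzq, DMzs, DMxq, DMxs. Columns: BT, BH, AT, AH.
{WLwq, WLws, WLzq, WLzs, WLxq, WLxs, WMwq, WMws, WMzq, WMzs, WMxq, WMxs} → row (5,8) (5,8) (5,8) (5,8)
{ULwq, ULws} → row (6,7) (6,7) (7,0) (7,0)
{ULzq, ULzs} → row (6,7) (6,7) (2,2) (2,2)
{ULxq, ULxs} → row (6,7) (6,7) (9,9) (9,9)
{UMwq, UMws} → row (0,3) (0,3) (7,0) (7,0)
{UMzq, UMzs} → row (0,3) (0,3) (2,2) (2,2)
{UMxq, UMxs} → row (0,3) (0,3) (9,9) (9,9)
{DLwq, DLzq, DLxq, DMwq, DMzq, DMxq} → row (7,4) (6,0) (7,4) (6,0)
{DLws, DLzs, DLxs, DMws, DMzs, DMxs} → row (7,4) (9,3) (7,4) (9,3)
That's 9 distinct rows out of 36 strategies.

9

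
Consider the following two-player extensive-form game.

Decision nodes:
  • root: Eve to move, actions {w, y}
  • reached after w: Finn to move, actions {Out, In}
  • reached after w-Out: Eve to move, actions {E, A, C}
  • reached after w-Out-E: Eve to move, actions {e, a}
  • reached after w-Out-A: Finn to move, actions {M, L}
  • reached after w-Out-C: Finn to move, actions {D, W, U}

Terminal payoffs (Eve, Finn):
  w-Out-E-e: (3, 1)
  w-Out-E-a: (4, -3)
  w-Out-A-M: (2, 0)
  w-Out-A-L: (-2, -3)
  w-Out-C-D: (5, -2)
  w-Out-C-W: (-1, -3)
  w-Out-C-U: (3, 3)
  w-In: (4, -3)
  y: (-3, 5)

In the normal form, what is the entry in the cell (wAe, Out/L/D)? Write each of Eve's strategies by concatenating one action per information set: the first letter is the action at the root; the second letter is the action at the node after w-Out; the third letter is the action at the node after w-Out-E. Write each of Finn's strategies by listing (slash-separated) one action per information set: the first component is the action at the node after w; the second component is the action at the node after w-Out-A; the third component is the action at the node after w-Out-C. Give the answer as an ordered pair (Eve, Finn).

Trace the play path from the root:
  Eve plays w
  Finn plays Out at [w]
  Eve plays A at [w-Out]
  Finn plays L at [w-Out-A]
→ terminal payoff (-2, -3).
(Eve's choice at the node after w-Out-E is never reached on this path, so it doesn't affect the outcome.)

(-2, -3)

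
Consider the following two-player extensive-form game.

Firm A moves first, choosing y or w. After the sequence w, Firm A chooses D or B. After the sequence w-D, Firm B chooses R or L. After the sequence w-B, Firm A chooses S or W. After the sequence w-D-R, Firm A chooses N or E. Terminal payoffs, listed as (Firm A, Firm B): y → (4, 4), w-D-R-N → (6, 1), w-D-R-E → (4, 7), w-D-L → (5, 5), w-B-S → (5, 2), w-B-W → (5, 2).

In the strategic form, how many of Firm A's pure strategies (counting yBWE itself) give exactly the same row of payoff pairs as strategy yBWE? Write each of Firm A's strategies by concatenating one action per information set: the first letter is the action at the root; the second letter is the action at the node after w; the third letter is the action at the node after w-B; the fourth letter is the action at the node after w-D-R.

Row for yBWE (columns R, L): (4,4) (4,4).
Under yBWE, Firm A's choice at the node after w and at the node after w-B and at the node after w-D-R can never be reached regardless of what Firm B does, so varying those choices leaves every outcome unchanged.
Holding the reachable choices fixed and varying the unreachable ones freely already gives 2 × 2 × 2 = 8 equivalent strategies.
No other strategy reproduces this row, so those 8 are the full class: yDSN, yDSE, yDWN, yDWE, yBSN, yBSE, yBWN, yBWE.

8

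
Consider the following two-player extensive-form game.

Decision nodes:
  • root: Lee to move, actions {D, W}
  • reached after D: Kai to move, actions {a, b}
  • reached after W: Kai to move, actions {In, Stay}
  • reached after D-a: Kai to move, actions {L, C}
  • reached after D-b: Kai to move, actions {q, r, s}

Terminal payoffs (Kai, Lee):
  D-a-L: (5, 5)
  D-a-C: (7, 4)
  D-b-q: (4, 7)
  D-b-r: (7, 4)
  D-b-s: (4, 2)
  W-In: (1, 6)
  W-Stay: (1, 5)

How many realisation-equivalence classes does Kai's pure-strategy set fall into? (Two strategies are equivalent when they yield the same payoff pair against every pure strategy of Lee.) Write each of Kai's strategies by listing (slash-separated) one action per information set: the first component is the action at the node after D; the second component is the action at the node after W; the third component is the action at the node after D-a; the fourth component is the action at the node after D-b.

8

Kai has 24 pure strategies: a/In/L/q, a/In/L/r, a/In/L/s, a/In/C/q, a/In/C/r, a/In/C/s, a/Stay/L/q, a/Stay/L/r, a/Stay/L/s, a/Stay/C/q, a/Stay/C/r, a/Stay/C/s, b/In/L/q, b/In/L/r, b/In/L/s, b/In/C/q, b/In/C/r, b/In/C/s, b/Stay/L/q, b/Stay/L/r, b/Stay/L/s, b/Stay/C/q, b/Stay/C/r, b/Stay/C/s. Columns: D, W.
{a/In/L/q, a/In/L/r, a/In/L/s} → row (5,5) (1,6)
{a/In/C/q, a/In/C/r, a/In/C/s, b/In/L/r, b/In/C/r} → row (7,4) (1,6)
{a/Stay/L/q, a/Stay/L/r, a/Stay/L/s} → row (5,5) (1,5)
{a/Stay/C/q, a/Stay/C/r, a/Stay/C/s, b/Stay/L/r, b/Stay/C/r} → row (7,4) (1,5)
{b/In/L/q, b/In/C/q} → row (4,7) (1,6)
{b/In/L/s, b/In/C/s} → row (4,2) (1,6)
{b/Stay/L/q, b/Stay/C/q} → row (4,7) (1,5)
{b/Stay/L/s, b/Stay/C/s} → row (4,2) (1,5)
That's 8 distinct rows out of 24 strategies.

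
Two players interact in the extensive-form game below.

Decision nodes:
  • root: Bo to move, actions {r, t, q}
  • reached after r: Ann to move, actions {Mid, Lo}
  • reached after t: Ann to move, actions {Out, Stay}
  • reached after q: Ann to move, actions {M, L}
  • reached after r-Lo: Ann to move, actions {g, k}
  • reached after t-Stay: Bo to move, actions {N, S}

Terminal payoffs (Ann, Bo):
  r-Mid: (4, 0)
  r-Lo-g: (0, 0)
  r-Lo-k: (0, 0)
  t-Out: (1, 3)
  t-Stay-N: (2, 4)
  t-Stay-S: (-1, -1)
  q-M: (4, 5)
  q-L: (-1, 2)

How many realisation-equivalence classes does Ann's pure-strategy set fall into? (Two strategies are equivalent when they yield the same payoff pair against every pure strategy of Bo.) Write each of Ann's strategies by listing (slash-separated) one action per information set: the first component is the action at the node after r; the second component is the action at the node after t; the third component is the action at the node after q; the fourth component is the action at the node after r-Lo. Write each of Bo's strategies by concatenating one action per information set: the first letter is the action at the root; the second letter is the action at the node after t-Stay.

8

Ann has 16 pure strategies: Mid/Out/M/g, Mid/Out/M/k, Mid/Out/L/g, Mid/Out/L/k, Mid/Stay/M/g, Mid/Stay/M/k, Mid/Stay/L/g, Mid/Stay/L/k, Lo/Out/M/g, Lo/Out/M/k, Lo/Out/L/g, Lo/Out/L/k, Lo/Stay/M/g, Lo/Stay/M/k, Lo/Stay/L/g, Lo/Stay/L/k. Columns: rN, rS, tN, tS, qN, qS.
{Mid/Out/M/g, Mid/Out/M/k} → row (4,0) (4,0) (1,3) (1,3) (4,5) (4,5)
{Mid/Out/L/g, Mid/Out/L/k} → row (4,0) (4,0) (1,3) (1,3) (-1,2) (-1,2)
{Mid/Stay/M/g, Mid/Stay/M/k} → row (4,0) (4,0) (2,4) (-1,-1) (4,5) (4,5)
{Mid/Stay/L/g, Mid/Stay/L/k} → row (4,0) (4,0) (2,4) (-1,-1) (-1,2) (-1,2)
{Lo/Out/M/g, Lo/Out/M/k} → row (0,0) (0,0) (1,3) (1,3) (4,5) (4,5)
{Lo/Out/L/g, Lo/Out/L/k} → row (0,0) (0,0) (1,3) (1,3) (-1,2) (-1,2)
{Lo/Stay/M/g, Lo/Stay/M/k} → row (0,0) (0,0) (2,4) (-1,-1) (4,5) (4,5)
{Lo/Stay/L/g, Lo/Stay/L/k} → row (0,0) (0,0) (2,4) (-1,-1) (-1,2) (-1,2)
That's 8 distinct rows out of 16 strategies.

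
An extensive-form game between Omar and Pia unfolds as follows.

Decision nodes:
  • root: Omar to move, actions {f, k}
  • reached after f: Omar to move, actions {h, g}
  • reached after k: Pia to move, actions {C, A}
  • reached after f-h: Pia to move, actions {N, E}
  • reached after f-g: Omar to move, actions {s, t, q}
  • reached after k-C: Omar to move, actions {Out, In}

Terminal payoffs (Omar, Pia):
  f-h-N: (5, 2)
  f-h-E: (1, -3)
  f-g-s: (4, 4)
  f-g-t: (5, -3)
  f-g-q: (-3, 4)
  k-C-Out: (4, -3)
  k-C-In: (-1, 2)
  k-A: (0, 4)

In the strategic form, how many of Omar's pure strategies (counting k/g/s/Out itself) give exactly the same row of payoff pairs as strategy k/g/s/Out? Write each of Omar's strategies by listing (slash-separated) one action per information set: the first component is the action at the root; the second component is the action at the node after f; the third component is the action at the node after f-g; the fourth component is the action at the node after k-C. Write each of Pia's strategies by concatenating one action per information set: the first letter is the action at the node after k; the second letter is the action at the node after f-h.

6

Row for k/g/s/Out (columns CN, CE, AN, AE): (4,-3) (4,-3) (0,4) (0,4).
Under k/g/s/Out, Omar's choice at the node after f and at the node after f-g can never be reached regardless of what Pia does, so varying those choices leaves every outcome unchanged.
Holding the reachable choices fixed and varying the unreachable ones freely already gives 2 × 3 = 6 equivalent strategies.
No other strategy reproduces this row, so those 6 are the full class: k/h/s/Out, k/h/t/Out, k/h/q/Out, k/g/s/Out, k/g/t/Out, k/g/q/Out.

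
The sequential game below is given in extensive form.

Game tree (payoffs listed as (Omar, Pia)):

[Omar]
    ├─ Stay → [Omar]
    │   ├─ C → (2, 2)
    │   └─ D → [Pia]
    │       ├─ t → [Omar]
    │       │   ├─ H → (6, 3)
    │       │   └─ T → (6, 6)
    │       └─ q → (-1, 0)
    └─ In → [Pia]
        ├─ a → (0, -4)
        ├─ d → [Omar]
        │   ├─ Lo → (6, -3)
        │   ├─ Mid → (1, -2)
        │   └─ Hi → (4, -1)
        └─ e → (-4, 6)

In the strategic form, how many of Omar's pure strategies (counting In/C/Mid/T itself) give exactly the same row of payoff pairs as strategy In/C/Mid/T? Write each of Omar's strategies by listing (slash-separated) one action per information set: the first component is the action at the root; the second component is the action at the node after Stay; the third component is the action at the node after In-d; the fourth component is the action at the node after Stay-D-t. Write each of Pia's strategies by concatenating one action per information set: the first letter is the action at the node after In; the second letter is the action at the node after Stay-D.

Row for In/C/Mid/T (columns at, aq, dt, dq, et, eq): (0,-4) (0,-4) (1,-2) (1,-2) (-4,6) (-4,6).
Under In/C/Mid/T, Omar's choice at the node after Stay and at the node after Stay-D-t can never be reached regardless of what Pia does, so varying those choices leaves every outcome unchanged.
Holding the reachable choices fixed and varying the unreachable ones freely already gives 2 × 2 = 4 equivalent strategies.
No other strategy reproduces this row, so those 4 are the full class: In/C/Mid/H, In/C/Mid/T, In/D/Mid/H, In/D/Mid/T.

4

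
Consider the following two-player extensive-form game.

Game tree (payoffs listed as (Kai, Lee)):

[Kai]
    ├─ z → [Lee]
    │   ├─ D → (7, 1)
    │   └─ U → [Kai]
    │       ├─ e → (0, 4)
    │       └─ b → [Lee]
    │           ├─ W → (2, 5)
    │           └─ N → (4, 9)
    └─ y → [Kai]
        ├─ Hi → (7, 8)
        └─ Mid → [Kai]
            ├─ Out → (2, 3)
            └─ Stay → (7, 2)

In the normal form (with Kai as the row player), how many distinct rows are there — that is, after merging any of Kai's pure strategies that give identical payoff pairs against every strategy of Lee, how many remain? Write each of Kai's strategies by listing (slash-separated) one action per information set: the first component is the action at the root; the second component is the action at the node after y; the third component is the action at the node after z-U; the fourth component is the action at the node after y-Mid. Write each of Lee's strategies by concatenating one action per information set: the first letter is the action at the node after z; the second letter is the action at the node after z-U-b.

Kai has 16 pure strategies: z/Hi/e/Out, z/Hi/e/Stay, z/Hi/b/Out, z/Hi/b/Stay, z/Mid/e/Out, z/Mid/e/Stay, z/Mid/b/Out, z/Mid/b/Stay, y/Hi/e/Out, y/Hi/e/Stay, y/Hi/b/Out, y/Hi/b/Stay, y/Mid/e/Out, y/Mid/e/Stay, y/Mid/b/Out, y/Mid/b/Stay. Columns: DW, DN, UW, UN.
{z/Hi/e/Out, z/Hi/e/Stay, z/Mid/e/Out, z/Mid/e/Stay} → row (7,1) (7,1) (0,4) (0,4)
{z/Hi/b/Out, z/Hi/b/Stay, z/Mid/b/Out, z/Mid/b/Stay} → row (7,1) (7,1) (2,5) (4,9)
{y/Hi/e/Out, y/Hi/e/Stay, y/Hi/b/Out, y/Hi/b/Stay} → row (7,8) (7,8) (7,8) (7,8)
{y/Mid/e/Out, y/Mid/b/Out} → row (2,3) (2,3) (2,3) (2,3)
{y/Mid/e/Stay, y/Mid/b/Stay} → row (7,2) (7,2) (7,2) (7,2)
That's 5 distinct rows out of 16 strategies.

5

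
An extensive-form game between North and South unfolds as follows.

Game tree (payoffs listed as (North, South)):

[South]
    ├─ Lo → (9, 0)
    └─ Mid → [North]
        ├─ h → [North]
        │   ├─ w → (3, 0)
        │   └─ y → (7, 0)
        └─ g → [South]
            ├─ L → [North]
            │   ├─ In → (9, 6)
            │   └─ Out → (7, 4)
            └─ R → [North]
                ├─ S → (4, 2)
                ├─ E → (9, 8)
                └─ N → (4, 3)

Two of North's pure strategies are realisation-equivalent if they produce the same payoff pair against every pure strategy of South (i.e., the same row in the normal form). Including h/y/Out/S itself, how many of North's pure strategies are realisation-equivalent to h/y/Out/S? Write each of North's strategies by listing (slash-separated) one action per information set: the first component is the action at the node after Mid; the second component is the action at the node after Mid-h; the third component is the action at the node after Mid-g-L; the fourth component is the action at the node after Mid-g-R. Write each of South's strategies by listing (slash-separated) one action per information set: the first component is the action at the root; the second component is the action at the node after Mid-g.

Row for h/y/Out/S (columns Lo/L, Lo/R, Mid/L, Mid/R): (9,0) (9,0) (7,0) (7,0).
Under h/y/Out/S, North's choice at the node after Mid-g-L and at the node after Mid-g-R can never be reached regardless of what South does, so varying those choices leaves every outcome unchanged.
Holding the reachable choices fixed and varying the unreachable ones freely already gives 2 × 3 = 6 equivalent strategies.
No other strategy reproduces this row, so those 6 are the full class: h/y/In/S, h/y/In/E, h/y/In/N, h/y/Out/S, h/y/Out/E, h/y/Out/N.

6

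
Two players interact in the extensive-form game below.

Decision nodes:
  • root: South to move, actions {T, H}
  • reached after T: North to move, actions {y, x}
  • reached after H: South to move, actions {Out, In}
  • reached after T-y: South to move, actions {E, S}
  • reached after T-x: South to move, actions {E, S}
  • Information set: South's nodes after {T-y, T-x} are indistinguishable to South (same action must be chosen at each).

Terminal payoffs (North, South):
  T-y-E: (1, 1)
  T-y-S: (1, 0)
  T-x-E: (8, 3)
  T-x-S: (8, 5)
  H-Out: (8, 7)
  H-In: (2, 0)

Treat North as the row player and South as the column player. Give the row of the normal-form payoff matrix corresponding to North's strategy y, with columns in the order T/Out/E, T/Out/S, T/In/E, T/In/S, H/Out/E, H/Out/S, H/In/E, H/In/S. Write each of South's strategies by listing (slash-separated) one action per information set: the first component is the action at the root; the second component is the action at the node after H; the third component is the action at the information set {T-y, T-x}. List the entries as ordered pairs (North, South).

(1,1) (1,0) (1,1) (1,0) (8,7) (8,7) (2,0) (2,0)

vs T/Out/E: South plays T → North plays y at [T] → South plays E at [T-y] → (1, 1)
vs T/Out/S: South plays T → North plays y at [T] → South plays S at [T-y] → (1, 0)
vs T/In/E: South plays T → North plays y at [T] → South plays E at [T-y] → (1, 1)
vs T/In/S: South plays T → North plays y at [T] → South plays S at [T-y] → (1, 0)
vs H/Out/E: South plays H → South plays Out at [H] → (8, 7)
vs H/Out/S: South plays H → South plays Out at [H] → (8, 7)
vs H/In/E: South plays H → South plays In at [H] → (2, 0)
vs H/In/S: South plays H → South plays In at [H] → (2, 0)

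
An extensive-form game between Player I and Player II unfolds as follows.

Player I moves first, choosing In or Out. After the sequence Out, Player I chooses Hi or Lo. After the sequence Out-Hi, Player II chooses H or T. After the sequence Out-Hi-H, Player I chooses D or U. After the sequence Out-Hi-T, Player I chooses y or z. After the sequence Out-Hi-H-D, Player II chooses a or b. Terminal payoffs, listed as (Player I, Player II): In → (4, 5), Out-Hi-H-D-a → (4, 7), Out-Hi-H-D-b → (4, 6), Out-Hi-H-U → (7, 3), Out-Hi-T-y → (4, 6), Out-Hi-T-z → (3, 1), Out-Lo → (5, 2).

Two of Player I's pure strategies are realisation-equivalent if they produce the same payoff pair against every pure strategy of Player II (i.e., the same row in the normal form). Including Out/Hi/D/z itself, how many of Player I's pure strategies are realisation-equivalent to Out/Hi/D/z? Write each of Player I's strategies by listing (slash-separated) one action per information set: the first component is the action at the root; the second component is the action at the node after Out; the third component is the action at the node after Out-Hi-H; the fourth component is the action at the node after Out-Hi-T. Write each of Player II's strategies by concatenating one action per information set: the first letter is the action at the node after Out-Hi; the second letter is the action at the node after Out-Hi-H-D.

Row for Out/Hi/D/z (columns Ha, Hb, Ta, Tb): (4,7) (4,6) (3,1) (3,1).
Every one of Player I's information sets is on the play path for some reply by Player II when Player I follows Out/Hi/D/z.
Changing the action at any of them therefore changes at least one column, so only Out/Hi/D/z itself gives this row.

1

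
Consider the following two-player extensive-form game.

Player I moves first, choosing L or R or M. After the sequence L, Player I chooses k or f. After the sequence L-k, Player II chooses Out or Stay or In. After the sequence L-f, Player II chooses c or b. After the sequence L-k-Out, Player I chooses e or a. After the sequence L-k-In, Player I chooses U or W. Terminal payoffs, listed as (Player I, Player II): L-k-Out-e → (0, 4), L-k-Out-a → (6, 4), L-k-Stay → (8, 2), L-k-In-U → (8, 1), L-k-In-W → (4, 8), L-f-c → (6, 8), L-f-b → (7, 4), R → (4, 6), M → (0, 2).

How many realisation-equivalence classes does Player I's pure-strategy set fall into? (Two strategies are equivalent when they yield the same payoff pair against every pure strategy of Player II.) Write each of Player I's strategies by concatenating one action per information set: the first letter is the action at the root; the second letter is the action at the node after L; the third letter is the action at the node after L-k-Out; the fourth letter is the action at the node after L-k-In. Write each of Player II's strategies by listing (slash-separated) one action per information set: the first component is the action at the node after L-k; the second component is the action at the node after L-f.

7

Player I has 24 pure strategies: LkeU, LkeW, LkaU, LkaW, LfeU, LfeW, LfaU, LfaW, RkeU, RkeW, RkaU, RkaW, RfeU, RfeW, RfaU, RfaW, MkeU, MkeW, MkaU, MkaW, MfeU, MfeW, MfaU, MfaW. Columns: Out/c, Out/b, Stay/c, Stay/b, In/c, In/b.
{LkeU} → row (0,4) (0,4) (8,2) (8,2) (8,1) (8,1)
{LkeW} → row (0,4) (0,4) (8,2) (8,2) (4,8) (4,8)
{LkaU} → row (6,4) (6,4) (8,2) (8,2) (8,1) (8,1)
{LkaW} → row (6,4) (6,4) (8,2) (8,2) (4,8) (4,8)
{LfeU, LfeW, LfaU, LfaW} → row (6,8) (7,4) (6,8) (7,4) (6,8) (7,4)
{RkeU, RkeW, RkaU, RkaW, RfeU, RfeW, RfaU, RfaW} → row (4,6) (4,6) (4,6) (4,6) (4,6) (4,6)
{MkeU, MkeW, MkaU, MkaW, MfeU, MfeW, MfaU, MfaW} → row (0,2) (0,2) (0,2) (0,2) (0,2) (0,2)
That's 7 distinct rows out of 24 strategies.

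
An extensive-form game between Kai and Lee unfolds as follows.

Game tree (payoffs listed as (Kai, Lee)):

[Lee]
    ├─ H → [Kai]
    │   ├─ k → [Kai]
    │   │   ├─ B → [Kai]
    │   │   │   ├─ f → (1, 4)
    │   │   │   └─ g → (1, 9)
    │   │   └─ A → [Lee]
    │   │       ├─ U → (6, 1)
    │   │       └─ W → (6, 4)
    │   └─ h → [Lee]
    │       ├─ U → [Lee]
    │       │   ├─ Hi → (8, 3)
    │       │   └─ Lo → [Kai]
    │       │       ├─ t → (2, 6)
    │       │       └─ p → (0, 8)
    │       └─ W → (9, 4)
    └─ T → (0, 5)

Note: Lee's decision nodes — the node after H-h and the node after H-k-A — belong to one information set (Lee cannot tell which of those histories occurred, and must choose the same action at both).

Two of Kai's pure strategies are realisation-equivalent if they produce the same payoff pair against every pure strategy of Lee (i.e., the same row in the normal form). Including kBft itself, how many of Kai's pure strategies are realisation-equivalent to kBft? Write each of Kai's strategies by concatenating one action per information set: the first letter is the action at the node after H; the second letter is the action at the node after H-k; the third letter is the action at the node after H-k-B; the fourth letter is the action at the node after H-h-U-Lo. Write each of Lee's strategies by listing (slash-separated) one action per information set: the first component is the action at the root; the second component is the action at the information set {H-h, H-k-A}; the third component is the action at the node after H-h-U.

2

Row for kBft (columns H/U/Hi, H/U/Lo, H/W/Hi, H/W/Lo, T/U/Hi, T/U/Lo, T/W/Hi, T/W/Lo): (1,4) (1,4) (1,4) (1,4) (0,5) (0,5) (0,5) (0,5).
Under kBft, Kai's choice at the node after H-h-U-Lo can never be reached regardless of what Lee does, so varying those choices leaves every outcome unchanged.
Holding the reachable choices fixed and varying the unreachable one freely already gives 2 equivalent strategies.
No other strategy reproduces this row, so those 2 are the full class: kBft, kBfp.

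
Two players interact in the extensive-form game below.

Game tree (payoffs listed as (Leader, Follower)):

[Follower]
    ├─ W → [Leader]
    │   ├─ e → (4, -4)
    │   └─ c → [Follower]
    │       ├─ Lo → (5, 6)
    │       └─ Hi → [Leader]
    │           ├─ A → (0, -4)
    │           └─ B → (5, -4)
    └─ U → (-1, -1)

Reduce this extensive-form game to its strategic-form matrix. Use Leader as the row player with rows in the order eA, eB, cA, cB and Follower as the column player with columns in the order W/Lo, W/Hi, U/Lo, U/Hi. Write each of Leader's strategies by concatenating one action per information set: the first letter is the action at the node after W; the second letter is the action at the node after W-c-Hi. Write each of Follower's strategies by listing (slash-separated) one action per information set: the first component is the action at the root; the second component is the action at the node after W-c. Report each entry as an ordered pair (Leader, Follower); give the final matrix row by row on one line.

Row eA: W/Lo→(4,-4), W/Hi→(4,-4), U/Lo→(-1,-1), U/Hi→(-1,-1)
Row eB: W/Lo→(4,-4), W/Hi→(4,-4), U/Lo→(-1,-1), U/Hi→(-1,-1)
Row cA: W/Lo→(5,6), W/Hi→(0,-4), U/Lo→(-1,-1), U/Hi→(-1,-1)
Row cB: W/Lo→(5,6), W/Hi→(5,-4), U/Lo→(-1,-1), U/Hi→(-1,-1)

eA: (4,-4) (4,-4) (-1,-1) (-1,-1) | eB: (4,-4) (4,-4) (-1,-1) (-1,-1) | cA: (5,6) (0,-4) (-1,-1) (-1,-1) | cB: (5,6) (5,-4) (-1,-1) (-1,-1)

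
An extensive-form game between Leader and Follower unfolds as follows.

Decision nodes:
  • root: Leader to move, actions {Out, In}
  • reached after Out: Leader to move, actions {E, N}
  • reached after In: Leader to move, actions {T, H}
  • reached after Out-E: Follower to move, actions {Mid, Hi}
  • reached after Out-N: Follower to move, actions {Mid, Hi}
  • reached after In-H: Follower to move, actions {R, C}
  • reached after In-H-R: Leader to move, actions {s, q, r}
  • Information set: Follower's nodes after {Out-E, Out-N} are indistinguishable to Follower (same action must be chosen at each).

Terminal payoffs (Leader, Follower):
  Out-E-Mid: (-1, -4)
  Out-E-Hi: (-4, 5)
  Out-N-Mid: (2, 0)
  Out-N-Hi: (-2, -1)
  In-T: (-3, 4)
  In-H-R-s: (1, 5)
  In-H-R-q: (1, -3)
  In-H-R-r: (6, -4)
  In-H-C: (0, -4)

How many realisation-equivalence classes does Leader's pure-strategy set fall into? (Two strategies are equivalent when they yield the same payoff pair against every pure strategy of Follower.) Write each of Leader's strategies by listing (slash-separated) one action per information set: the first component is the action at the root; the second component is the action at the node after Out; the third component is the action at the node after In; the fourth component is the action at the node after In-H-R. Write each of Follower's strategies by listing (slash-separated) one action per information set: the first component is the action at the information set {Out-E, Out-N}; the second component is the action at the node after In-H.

6

Leader has 24 pure strategies: Out/E/T/s, Out/E/T/q, Out/E/T/r, Out/E/H/s, Out/E/H/q, Out/E/H/r, Out/N/T/s, Out/N/T/q, Out/N/T/r, Out/N/H/s, Out/N/H/q, Out/N/H/r, In/E/T/s, In/E/T/q, In/E/T/r, In/E/H/s, In/E/H/q, In/E/H/r, In/N/T/s, In/N/T/q, In/N/T/r, In/N/H/s, In/N/H/q, In/N/H/r. Columns: Mid/R, Mid/C, Hi/R, Hi/C.
{Out/E/T/s, Out/E/T/q, Out/E/T/r, Out/E/H/s, Out/E/H/q, Out/E/H/r} → row (-1,-4) (-1,-4) (-4,5) (-4,5)
{Out/N/T/s, Out/N/T/q, Out/N/T/r, Out/N/H/s, Out/N/H/q, Out/N/H/r} → row (2,0) (2,0) (-2,-1) (-2,-1)
{In/E/T/s, In/E/T/q, In/E/T/r, In/N/T/s, In/N/T/q, In/N/T/r} → row (-3,4) (-3,4) (-3,4) (-3,4)
{In/E/H/s, In/N/H/s} → row (1,5) (0,-4) (1,5) (0,-4)
{In/E/H/q, In/N/H/q} → row (1,-3) (0,-4) (1,-3) (0,-4)
{In/E/H/r, In/N/H/r} → row (6,-4) (0,-4) (6,-4) (0,-4)
That's 6 distinct rows out of 24 strategies.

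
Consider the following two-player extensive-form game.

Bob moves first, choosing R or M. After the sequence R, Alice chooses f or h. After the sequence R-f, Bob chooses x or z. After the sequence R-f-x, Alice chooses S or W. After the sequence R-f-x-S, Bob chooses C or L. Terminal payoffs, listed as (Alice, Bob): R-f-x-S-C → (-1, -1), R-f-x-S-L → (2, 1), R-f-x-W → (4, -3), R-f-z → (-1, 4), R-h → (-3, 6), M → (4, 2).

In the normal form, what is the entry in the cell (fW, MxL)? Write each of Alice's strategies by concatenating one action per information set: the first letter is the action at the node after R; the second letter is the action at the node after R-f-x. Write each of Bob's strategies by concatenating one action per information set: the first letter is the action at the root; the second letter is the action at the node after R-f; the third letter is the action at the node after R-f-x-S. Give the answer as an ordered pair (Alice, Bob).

(4, 2)

Trace the play path from the root:
  Bob plays M
→ terminal payoff (4, 2).
(Alice's choice at the node after R is never reached on this path, so it doesn't affect the outcome.)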